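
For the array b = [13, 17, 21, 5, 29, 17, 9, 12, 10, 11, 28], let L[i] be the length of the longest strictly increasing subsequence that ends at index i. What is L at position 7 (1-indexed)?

2

dp[i] = 1 + max{dp[j] : j<i, b[j]<b[i]} (or 1 if no such j):
i:      1  2  3  4  5  6  7  8  9 10 11
b[i]:  13 17 21  5 29 17  9 12 10 11 28
dp:     1  2  3  1  4  2  2  3  3  4  5
At index 7 the value is 2.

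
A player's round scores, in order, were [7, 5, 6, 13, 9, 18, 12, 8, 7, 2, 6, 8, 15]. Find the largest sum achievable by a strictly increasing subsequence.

47

Let S[i] be the best sum of a strictly increasing subsequence ending at i:
i:      1  2  3  4  5  6  7  8  9 10 11 12 13
a[i]:   7  5  6 13  9 18 12  8  7  2  6  8 15
S:      7  5 11 24 20 42 32 19 18  2 11 26 47
Maximum is 47 (e.g. 5 + 6 + 9 + 12 + 15).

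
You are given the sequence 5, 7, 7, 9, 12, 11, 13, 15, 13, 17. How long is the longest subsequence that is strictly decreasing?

Negate each value so 'decreasing' becomes 'increasing', then run patience tails on the negated sequence:
-5 → extends → [-5]
-7 → replaces -5 → [-7]
-7 → already a tail → [-7]
-9 → replaces -7 → [-9]
-12 → replaces -9 → [-12]
-11 → extends → [-12, -11]
-13 → replaces -12 → [-13, -11]
-15 → replaces -13 → [-15, -11]
-13 → replaces -11 → [-15, -13]
-17 → replaces -15 → [-17, -13]
Two tails, so the longest strictly decreasing subsequence of the original has length 2.

2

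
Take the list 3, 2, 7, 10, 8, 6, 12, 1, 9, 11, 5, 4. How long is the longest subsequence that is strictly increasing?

5

Track the smallest tail for each achievable length (strict):
3 → extends → [3]
2 → replaces 3 → [2]
7 → extends → [2, 7]
10 → extends → [2, 7, 10]
8 → replaces 10 → [2, 7, 8]
6 → replaces 7 → [2, 6, 8]
12 → extends → [2, 6, 8, 12]
1 → replaces 2 → [1, 6, 8, 12]
9 → replaces 12 → [1, 6, 8, 9]
11 → extends → [1, 6, 8, 9, 11]
5 → replaces 6 → [1, 5, 8, 9, 11]
4 → replaces 5 → [1, 4, 8, 9, 11]
Five tails, so the longest strictly increasing subsequence has length 5 (e.g. 3, 7, 8, 9, 11).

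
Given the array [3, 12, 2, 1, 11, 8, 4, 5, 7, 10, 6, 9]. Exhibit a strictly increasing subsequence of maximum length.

3, 4, 5, 7, 10

Patience tails give the LIS length; then backtrack through the dp parents:
3 → extends → [3]
12 → extends → [3, 12]
2 → replaces 3 → [2, 12]
1 → replaces 2 → [1, 12]
11 → replaces 12 → [1, 11]
8 → replaces 11 → [1, 8]
4 → replaces 8 → [1, 4]
5 → extends → [1, 4, 5]
7 → extends → [1, 4, 5, 7]
10 → extends → [1, 4, 5, 7, 10]
6 → replaces 7 → [1, 4, 5, 6, 10]
9 → replaces 10 → [1, 4, 5, 6, 9]
Length 5; one witness is 3, 4, 5, 7, 10.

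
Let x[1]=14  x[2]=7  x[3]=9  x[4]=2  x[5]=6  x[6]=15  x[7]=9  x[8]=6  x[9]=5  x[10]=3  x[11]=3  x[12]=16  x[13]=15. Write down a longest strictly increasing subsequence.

Patience tails give the LIS length; then backtrack through the dp parents:
14 → extends → [14]
7 → replaces 14 → [7]
9 → extends → [7, 9]
2 → replaces 7 → [2, 9]
6 → replaces 9 → [2, 6]
15 → extends → [2, 6, 15]
9 → replaces 15 → [2, 6, 9]
6 → already a tail → [2, 6, 9]
5 → replaces 6 → [2, 5, 9]
3 → replaces 5 → [2, 3, 9]
3 → already a tail → [2, 3, 9]
16 → extends → [2, 3, 9, 16]
15 → replaces 16 → [2, 3, 9, 15]
Length 4; one witness is 7, 9, 15, 16.

7, 9, 15, 16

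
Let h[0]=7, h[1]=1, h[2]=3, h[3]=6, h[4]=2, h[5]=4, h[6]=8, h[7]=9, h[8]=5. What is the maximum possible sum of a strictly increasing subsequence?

27

Let S[i] be the best sum of a strictly increasing subsequence ending at i:
i:      0  1  2  3  4  5  6  7  8
h[i]:   7  1  3  6  2  4  8  9  5
S:      7  1  4 10  3  8 18 27 13
Maximum is 27 (e.g. 1 + 3 + 6 + 8 + 9).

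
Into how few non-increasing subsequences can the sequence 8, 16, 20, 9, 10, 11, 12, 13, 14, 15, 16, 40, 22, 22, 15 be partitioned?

10

Place each on the leftmost legal pile:
8 → new pile 1 (tops now [8])
16 → new pile 2 (tops now [8, 16])
20 → new pile 3 (tops now [8, 16, 20])
9 → pile 2 (tops now [8, 9, 20])
10 → pile 3 (tops now [8, 9, 10])
11 → new pile 4 (tops now [8, 9, 10, 11])
12 → new pile 5 (tops now [8, 9, 10, 11, 12])
13 → new pile 6 (tops now [8, 9, 10, 11, 12, 13])
14 → new pile 7 (tops now [8, 9, 10, 11, 12, 13, 14])
15 → new pile 8 (tops now [8, 9, 10, 11, 12, 13, 14, 15])
16 → new pile 9 (tops now [8, 9, 10, 11, 12, 13, 14, 15, 16])
40 → new pile 10 (tops now [8, 9, 10, 11, 12, 13, 14, 15, 16, 40])
22 → pile 10 (tops now [8, 9, 10, 11, 12, 13, 14, 15, 16, 22])
22 → pile 10 (tops now [8, 9, 10, 11, 12, 13, 14, 15, 16, 22])
15 → pile 8 (tops now [8, 9, 10, 11, 12, 13, 14, 15, 16, 22])
Ten piles.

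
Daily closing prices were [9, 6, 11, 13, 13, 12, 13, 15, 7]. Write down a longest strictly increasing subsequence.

Patience tails give the LIS length; then backtrack through the dp parents:
9 → extends → [9]
6 → replaces 9 → [6]
11 → extends → [6, 11]
13 → extends → [6, 11, 13]
13 → already a tail → [6, 11, 13]
12 → replaces 13 → [6, 11, 12]
13 → extends → [6, 11, 12, 13]
15 → extends → [6, 11, 12, 13, 15]
7 → replaces 11 → [6, 7, 12, 13, 15]
Length 5; one witness is 9, 11, 12, 13, 15.

9, 11, 12, 13, 15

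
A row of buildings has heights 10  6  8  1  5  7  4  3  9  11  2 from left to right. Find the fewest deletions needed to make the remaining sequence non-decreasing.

Fewest deletions = n − (longest non-decreasing subsequence).
i:      1  2  3  4  5  6  7  8  9 10 11
a[i]:  10  6  8  1  5  7  4  3  9 11  2
dp:     1  1  2  1  2  3  2  2  4  5  2
max dp = 5, so deletions = 11 − 5 = 6.

6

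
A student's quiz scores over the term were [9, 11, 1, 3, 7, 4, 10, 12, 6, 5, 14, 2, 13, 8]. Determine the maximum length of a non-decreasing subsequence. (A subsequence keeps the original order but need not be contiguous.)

Let dp[i] be the length of the longest such subsequence ending at index i:
i:      1  2  3  4  5  6  7  8  9 10 11 12 13 14
a[i]:   9 11  1  3  7  4 10 12  6  5 14  2 13  8
dp:     1  2  1  2  3  3  4  5  4  4  6  2  6  5
Maximum dp value is 6.

6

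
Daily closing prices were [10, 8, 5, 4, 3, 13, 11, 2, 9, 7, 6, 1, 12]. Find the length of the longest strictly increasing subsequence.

3

Let dp[i] be the length of the longest such subsequence ending at index i:
i:      1  2  3  4  5  6  7  8  9 10 11 12 13
a[i]:  10  8  5  4  3 13 11  2  9  7  6  1 12
dp:     1  1  1  1  1  2  2  1  2  2  2  1  3
Maximum dp value is 3.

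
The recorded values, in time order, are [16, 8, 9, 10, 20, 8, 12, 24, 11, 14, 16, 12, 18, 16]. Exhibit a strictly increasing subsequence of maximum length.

Patience tails give the LIS length; then backtrack through the dp parents:
16 → extends → [16]
8 → replaces 16 → [8]
9 → extends → [8, 9]
10 → extends → [8, 9, 10]
20 → extends → [8, 9, 10, 20]
8 → already a tail → [8, 9, 10, 20]
12 → replaces 20 → [8, 9, 10, 12]
24 → extends → [8, 9, 10, 12, 24]
11 → replaces 12 → [8, 9, 10, 11, 24]
14 → replaces 24 → [8, 9, 10, 11, 14]
16 → extends → [8, 9, 10, 11, 14, 16]
12 → replaces 14 → [8, 9, 10, 11, 12, 16]
18 → extends → [8, 9, 10, 11, 12, 16, 18]
16 → already a tail → [8, 9, 10, 11, 12, 16, 18]
Length 7; one witness is 8, 9, 10, 12, 14, 16, 18.

8, 9, 10, 12, 14, 16, 18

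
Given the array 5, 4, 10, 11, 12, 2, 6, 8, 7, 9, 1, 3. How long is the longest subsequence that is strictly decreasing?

4

Let dp[i] be the longest strictly decreasing subsequence ending at i:
i:      1  2  3  4  5  6  7  8  9 10 11 12
a[i]:   5  4 10 11 12  2  6  8  7  9  1  3
dp:     1  2  1  1  1  3  2  2  3  2  4  4
Maximum is 4.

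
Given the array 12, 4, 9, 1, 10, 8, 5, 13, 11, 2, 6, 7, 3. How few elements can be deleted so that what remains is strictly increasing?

Fewest deletions = n − (longest strictly increasing subsequence).
Patience tails:
12 → extends → [12]
4 → replaces 12 → [4]
9 → extends → [4, 9]
1 → replaces 4 → [1, 9]
10 → extends → [1, 9, 10]
8 → replaces 9 → [1, 8, 10]
5 → replaces 8 → [1, 5, 10]
13 → extends → [1, 5, 10, 13]
11 → replaces 13 → [1, 5, 10, 11]
2 → replaces 5 → [1, 2, 10, 11]
6 → replaces 10 → [1, 2, 6, 11]
7 → replaces 11 → [1, 2, 6, 7]
3 → replaces 6 → [1, 2, 3, 7]
Longest strictly increasing subsequence has length 4, so deletions = 13 − 4 = 9.

9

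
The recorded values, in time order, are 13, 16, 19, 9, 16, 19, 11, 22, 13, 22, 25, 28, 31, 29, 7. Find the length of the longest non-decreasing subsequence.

Track the smallest tail for each achievable length (allowing ties):
13 → extends → [13]
16 → extends → [13, 16]
19 → extends → [13, 16, 19]
9 → replaces 13 → [9, 16, 19]
16 → replaces 19 → [9, 16, 16]
19 → extends → [9, 16, 16, 19]
11 → replaces 16 → [9, 11, 16, 19]
22 → extends → [9, 11, 16, 19, 22]
13 → replaces 16 → [9, 11, 13, 19, 22]
22 → extends → [9, 11, 13, 19, 22, 22]
25 → extends → [9, 11, 13, 19, 22, 22, 25]
28 → extends → [9, 11, 13, 19, 22, 22, 25, 28]
31 → extends → [9, 11, 13, 19, 22, 22, 25, 28, 31]
29 → replaces 31 → [9, 11, 13, 19, 22, 22, 25, 28, 29]
7 → replaces 9 → [7, 11, 13, 19, 22, 22, 25, 28, 29]
Nine tails, so the longest non-decreasing subsequence has length 9 (e.g. 13, 16, 19, 19, 22, 22, 25, 28, 31).

9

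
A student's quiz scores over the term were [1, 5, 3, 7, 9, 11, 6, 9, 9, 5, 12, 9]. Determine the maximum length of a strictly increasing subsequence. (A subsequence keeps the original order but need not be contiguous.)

6

Track the smallest tail for each achievable length (strict):
1 → extends → [1]
5 → extends → [1, 5]
3 → replaces 5 → [1, 3]
7 → extends → [1, 3, 7]
9 → extends → [1, 3, 7, 9]
11 → extends → [1, 3, 7, 9, 11]
6 → replaces 7 → [1, 3, 6, 9, 11]
9 → already a tail → [1, 3, 6, 9, 11]
9 → already a tail → [1, 3, 6, 9, 11]
5 → replaces 6 → [1, 3, 5, 9, 11]
12 → extends → [1, 3, 5, 9, 11, 12]
9 → already a tail → [1, 3, 5, 9, 11, 12]
Six tails, so the longest strictly increasing subsequence has length 6 (e.g. 1, 5, 7, 9, 11, 12).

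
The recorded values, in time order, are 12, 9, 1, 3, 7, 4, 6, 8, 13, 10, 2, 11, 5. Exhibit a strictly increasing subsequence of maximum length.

Patience tails give the LIS length; then backtrack through the dp parents:
12 → extends → [12]
9 → replaces 12 → [9]
1 → replaces 9 → [1]
3 → extends → [1, 3]
7 → extends → [1, 3, 7]
4 → replaces 7 → [1, 3, 4]
6 → extends → [1, 3, 4, 6]
8 → extends → [1, 3, 4, 6, 8]
13 → extends → [1, 3, 4, 6, 8, 13]
10 → replaces 13 → [1, 3, 4, 6, 8, 10]
2 → replaces 3 → [1, 2, 4, 6, 8, 10]
11 → extends → [1, 2, 4, 6, 8, 10, 11]
5 → replaces 6 → [1, 2, 4, 5, 8, 10, 11]
Length 7; one witness is 1, 3, 4, 6, 8, 10, 11.

1, 3, 4, 6, 8, 10, 11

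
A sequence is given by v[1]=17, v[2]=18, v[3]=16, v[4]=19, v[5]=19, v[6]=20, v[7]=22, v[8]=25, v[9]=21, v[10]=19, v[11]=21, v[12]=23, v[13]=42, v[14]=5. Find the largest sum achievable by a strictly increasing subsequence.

163

Let S[i] be the best sum of a strictly increasing subsequence ending at i:
i:       1   2   3   4   5   6   7   8   9  10  11  12  13  14
v[i]:   17  18  16  19  19  20  22  25  21  19  21  23  42   5
S:      17  35  16  54  54  74  96 121  95  54  95 119 163   5
Maximum is 163 (e.g. 17 + 18 + 19 + 20 + 22 + 25 + 42).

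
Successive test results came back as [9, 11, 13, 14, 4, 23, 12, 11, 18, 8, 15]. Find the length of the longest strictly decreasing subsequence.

4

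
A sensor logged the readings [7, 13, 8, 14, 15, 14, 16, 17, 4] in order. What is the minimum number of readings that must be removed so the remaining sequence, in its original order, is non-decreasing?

3

Fewest deletions = n − (longest non-decreasing subsequence).
Patience tails:
7 → extends → [7]
13 → extends → [7, 13]
8 → replaces 13 → [7, 8]
14 → extends → [7, 8, 14]
15 → extends → [7, 8, 14, 15]
14 → replaces 15 → [7, 8, 14, 14]
16 → extends → [7, 8, 14, 14, 16]
17 → extends → [7, 8, 14, 14, 16, 17]
4 → replaces 7 → [4, 8, 14, 14, 16, 17]
Longest non-decreasing subsequence has length 6, so deletions = 9 − 6 = 3.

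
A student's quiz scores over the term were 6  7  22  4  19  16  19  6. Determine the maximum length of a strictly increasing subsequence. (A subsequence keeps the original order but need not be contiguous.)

4

Let dp[i] be the length of the longest such subsequence ending at index i:
i:      1  2  3  4  5  6  7  8
a[i]:   6  7 22  4 19 16 19  6
dp:     1  2  3  1  3  3  4  2
Maximum dp value is 4.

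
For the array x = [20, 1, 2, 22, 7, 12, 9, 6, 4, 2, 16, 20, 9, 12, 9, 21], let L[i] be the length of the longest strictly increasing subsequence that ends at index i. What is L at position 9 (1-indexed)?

dp[i] = 1 + max{dp[j] : j<i, x[j]<x[i]} (or 1 if no such j):
i:      1  2  3  4  5  6  7  8  9 10 11 12 13 14 15 16
x[i]:  20  1  2 22  7 12  9  6  4  2 16 20  9 12  9 21
dp:     1  1  2  3  3  4  4  3  3  2  5  6  4  5  4  7
At index 9 the value is 3.

3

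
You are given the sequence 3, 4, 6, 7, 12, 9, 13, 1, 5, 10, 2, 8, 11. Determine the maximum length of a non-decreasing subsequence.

7

Let dp[i] be the length of the longest such subsequence ending at index i:
i:      1  2  3  4  5  6  7  8  9 10 11 12 13
a[i]:   3  4  6  7 12  9 13  1  5 10  2  8 11
dp:     1  2  3  4  5  5  6  1  3  6  2  5  7
Maximum dp value is 7.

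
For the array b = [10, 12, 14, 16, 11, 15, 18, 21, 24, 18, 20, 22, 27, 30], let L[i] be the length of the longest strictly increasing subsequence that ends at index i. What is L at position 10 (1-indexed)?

5

dp[i] = 1 + max{dp[j] : j<i, b[j]<b[i]} (or 1 if no such j):
i:      1  2  3  4  5  6  7  8  9 10 11 12 13 14
b[i]:  10 12 14 16 11 15 18 21 24 18 20 22 27 30
dp:     1  2  3  4  2  4  5  6  7  5  6  7  8  9
At index 10 the value is 5.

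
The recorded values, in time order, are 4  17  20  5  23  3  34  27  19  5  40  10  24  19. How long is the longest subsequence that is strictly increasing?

Track the smallest tail for each achievable length (strict):
4 → extends → [4]
17 → extends → [4, 17]
20 → extends → [4, 17, 20]
5 → replaces 17 → [4, 5, 20]
23 → extends → [4, 5, 20, 23]
3 → replaces 4 → [3, 5, 20, 23]
34 → extends → [3, 5, 20, 23, 34]
27 → replaces 34 → [3, 5, 20, 23, 27]
19 → replaces 20 → [3, 5, 19, 23, 27]
5 → already a tail → [3, 5, 19, 23, 27]
40 → extends → [3, 5, 19, 23, 27, 40]
10 → replaces 19 → [3, 5, 10, 23, 27, 40]
24 → replaces 27 → [3, 5, 10, 23, 24, 40]
19 → replaces 23 → [3, 5, 10, 19, 24, 40]
Six tails, so the longest strictly increasing subsequence has length 6 (e.g. 4, 17, 20, 23, 34, 40).

6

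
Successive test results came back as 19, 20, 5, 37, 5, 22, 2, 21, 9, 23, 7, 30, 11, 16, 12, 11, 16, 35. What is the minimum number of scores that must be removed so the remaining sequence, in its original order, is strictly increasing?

Fewest deletions = n − (longest strictly increasing subsequence).
Patience tails:
19 → extends → [19]
20 → extends → [19, 20]
5 → replaces 19 → [5, 20]
37 → extends → [5, 20, 37]
5 → already a tail → [5, 20, 37]
22 → replaces 37 → [5, 20, 22]
2 → replaces 5 → [2, 20, 22]
21 → replaces 22 → [2, 20, 21]
9 → replaces 20 → [2, 9, 21]
23 → extends → [2, 9, 21, 23]
7 → replaces 9 → [2, 7, 21, 23]
30 → extends → [2, 7, 21, 23, 30]
11 → replaces 21 → [2, 7, 11, 23, 30]
16 → replaces 23 → [2, 7, 11, 16, 30]
12 → replaces 16 → [2, 7, 11, 12, 30]
11 → already a tail → [2, 7, 11, 12, 30]
16 → replaces 30 → [2, 7, 11, 12, 16]
35 → extends → [2, 7, 11, 12, 16, 35]
Longest strictly increasing subsequence has length 6, so deletions = 18 − 6 = 12.

12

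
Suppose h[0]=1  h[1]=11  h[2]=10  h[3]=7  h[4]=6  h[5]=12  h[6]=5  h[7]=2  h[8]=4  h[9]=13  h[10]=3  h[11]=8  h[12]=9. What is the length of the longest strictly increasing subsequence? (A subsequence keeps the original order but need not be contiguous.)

5

Track the smallest tail for each achievable length (strict):
1 → extends → [1]
11 → extends → [1, 11]
10 → replaces 11 → [1, 10]
7 → replaces 10 → [1, 7]
6 → replaces 7 → [1, 6]
12 → extends → [1, 6, 12]
5 → replaces 6 → [1, 5, 12]
2 → replaces 5 → [1, 2, 12]
4 → replaces 12 → [1, 2, 4]
13 → extends → [1, 2, 4, 13]
3 → replaces 4 → [1, 2, 3, 13]
8 → replaces 13 → [1, 2, 3, 8]
9 → extends → [1, 2, 3, 8, 9]
Five tails, so the longest strictly increasing subsequence has length 5 (e.g. 1, 2, 4, 8, 9).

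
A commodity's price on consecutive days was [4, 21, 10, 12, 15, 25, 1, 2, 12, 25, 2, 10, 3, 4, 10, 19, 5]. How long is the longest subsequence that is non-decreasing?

Let dp[i] be the length of the longest such subsequence ending at index i:
i:      1  2  3  4  5  6  7  8  9 10 11 12 13 14 15 16 17
a[i]:   4 21 10 12 15 25  1  2 12 25  2 10  3  4 10 19  5
dp:     1  2  2  3  4  5  1  2  4  6  3  4  4  5  6  7  6
Maximum dp value is 7.

7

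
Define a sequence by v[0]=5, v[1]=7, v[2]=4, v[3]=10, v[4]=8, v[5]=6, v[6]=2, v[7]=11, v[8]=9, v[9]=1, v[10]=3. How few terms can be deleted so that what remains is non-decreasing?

Fewest deletions = n − (longest non-decreasing subsequence).
Patience tails:
5 → extends → [5]
7 → extends → [5, 7]
4 → replaces 5 → [4, 7]
10 → extends → [4, 7, 10]
8 → replaces 10 → [4, 7, 8]
6 → replaces 7 → [4, 6, 8]
2 → replaces 4 → [2, 6, 8]
11 → extends → [2, 6, 8, 11]
9 → replaces 11 → [2, 6, 8, 9]
1 → replaces 2 → [1, 6, 8, 9]
3 → replaces 6 → [1, 3, 8, 9]
Longest non-decreasing subsequence has length 4, so deletions = 11 − 4 = 7.

7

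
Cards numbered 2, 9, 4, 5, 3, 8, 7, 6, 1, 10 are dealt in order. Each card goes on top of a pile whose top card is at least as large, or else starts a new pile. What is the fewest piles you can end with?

5

The minimum number of non-increasing subsequences covering a sequence equals the length of its longest strictly increasing subsequence.
LIS length is 5 (e.g. 2, 4, 5, 8, 10), so 5 piles are needed.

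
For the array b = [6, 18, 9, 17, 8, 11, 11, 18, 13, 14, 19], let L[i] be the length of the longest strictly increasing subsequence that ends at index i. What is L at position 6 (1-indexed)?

3

dp[i] = 1 + max{dp[j] : j<i, b[j]<b[i]} (or 1 if no such j):
i:      1  2  3  4  5  6  7  8  9 10 11
b[i]:   6 18  9 17  8 11 11 18 13 14 19
dp:     1  2  2  3  2  3  3  4  4  5  6
At index 6 the value is 3.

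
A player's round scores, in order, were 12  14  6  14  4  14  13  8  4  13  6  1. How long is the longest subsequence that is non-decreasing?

4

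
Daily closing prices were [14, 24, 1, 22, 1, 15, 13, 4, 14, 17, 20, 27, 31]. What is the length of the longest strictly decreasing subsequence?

5

Negate each value so 'decreasing' becomes 'increasing', then run patience tails on the negated sequence:
-14 → extends → [-14]
-24 → replaces -14 → [-24]
-1 → extends → [-24, -1]
-22 → replaces -1 → [-24, -22]
-1 → extends → [-24, -22, -1]
-15 → replaces -1 → [-24, -22, -15]
-13 → extends → [-24, -22, -15, -13]
-4 → extends → [-24, -22, -15, -13, -4]
-14 → replaces -13 → [-24, -22, -15, -14, -4]
-17 → replaces -15 → [-24, -22, -17, -14, -4]
-20 → replaces -17 → [-24, -22, -20, -14, -4]
-27 → replaces -24 → [-27, -22, -20, -14, -4]
-31 → replaces -27 → [-31, -22, -20, -14, -4]
Five tails, so the longest strictly decreasing subsequence of the original has length 5.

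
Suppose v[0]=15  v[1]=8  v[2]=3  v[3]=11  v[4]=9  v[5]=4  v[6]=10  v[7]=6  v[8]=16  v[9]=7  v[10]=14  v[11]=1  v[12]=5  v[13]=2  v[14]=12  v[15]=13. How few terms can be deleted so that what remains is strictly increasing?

Fewest deletions = n − (longest strictly increasing subsequence).
i:      0  1  2  3  4  5  6  7  8  9 10 11 12 13 14 15
v[i]:  15  8  3 11  9  4 10  6 16  7 14  1  5  2 12 13
dp:     1  1  1  2  2  2  3  3  4  4  5  1  3  2  5  6
max dp = 6, so deletions = 16 − 6 = 10.

10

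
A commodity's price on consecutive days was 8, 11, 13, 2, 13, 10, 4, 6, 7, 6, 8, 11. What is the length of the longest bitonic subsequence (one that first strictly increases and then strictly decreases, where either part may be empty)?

6

inc[i] = longest strictly increasing subsequence ending at i; dec[i] = longest strictly decreasing subsequence starting at i:
i:      1  2  3  4  5  6  7  8  9 10 11 12
a[i]:   8 11 13  2 13 10  4  6  7  6  8 11
inc:    1  2  3  1  3  2  2  3  4  3  5  6
dec:    3  4  4  1  4  3  1  1  2  1  1  1
Best peak at i=3 (value 13): inc=3, dec=4, length 3+4−1 = 6.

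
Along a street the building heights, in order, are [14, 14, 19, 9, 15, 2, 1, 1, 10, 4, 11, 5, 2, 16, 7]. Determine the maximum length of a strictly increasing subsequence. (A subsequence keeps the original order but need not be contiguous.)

4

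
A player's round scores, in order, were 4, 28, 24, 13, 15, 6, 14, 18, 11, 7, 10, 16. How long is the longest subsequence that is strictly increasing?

5

Let dp[i] be the length of the longest such subsequence ending at index i:
i:      1  2  3  4  5  6  7  8  9 10 11 12
a[i]:   4 28 24 13 15  6 14 18 11  7 10 16
dp:     1  2  2  2  3  2  3  4  3  3  4  5
Maximum dp value is 5.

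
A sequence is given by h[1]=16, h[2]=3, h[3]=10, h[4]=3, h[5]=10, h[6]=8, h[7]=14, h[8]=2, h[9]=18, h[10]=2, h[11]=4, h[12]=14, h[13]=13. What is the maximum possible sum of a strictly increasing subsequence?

Let S[i] be the best sum of a strictly increasing subsequence ending at i:
i:      1  2  3  4  5  6  7  8  9 10 11 12 13
h[i]:  16  3 10  3 10  8 14  2 18  2  4 14 13
S:     16  3 13  3 13 11 27  2 45  2  7 27 26
Maximum is 45 (e.g. 3 + 10 + 14 + 18).

45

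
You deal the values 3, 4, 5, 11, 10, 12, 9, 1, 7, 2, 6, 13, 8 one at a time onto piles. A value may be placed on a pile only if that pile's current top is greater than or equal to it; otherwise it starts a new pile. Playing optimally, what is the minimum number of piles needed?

Place each on the leftmost legal pile:
3 → new pile 1 (tops now [3])
4 → new pile 2 (tops now [3, 4])
5 → new pile 3 (tops now [3, 4, 5])
11 → new pile 4 (tops now [3, 4, 5, 11])
10 → pile 4 (tops now [3, 4, 5, 10])
12 → new pile 5 (tops now [3, 4, 5, 10, 12])
9 → pile 4 (tops now [3, 4, 5, 9, 12])
1 → pile 1 (tops now [1, 4, 5, 9, 12])
7 → pile 4 (tops now [1, 4, 5, 7, 12])
2 → pile 2 (tops now [1, 2, 5, 7, 12])
6 → pile 4 (tops now [1, 2, 5, 6, 12])
13 → new pile 6 (tops now [1, 2, 5, 6, 12, 13])
8 → pile 5 (tops now [1, 2, 5, 6, 8, 13])
Six piles.

6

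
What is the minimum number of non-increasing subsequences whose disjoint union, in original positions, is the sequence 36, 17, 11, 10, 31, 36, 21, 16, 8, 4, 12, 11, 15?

3

Place each on the leftmost legal pile:
36 → new pile 1 (tops now [36])
17 → pile 1 (tops now [17])
11 → pile 1 (tops now [11])
10 → pile 1 (tops now [10])
31 → new pile 2 (tops now [10, 31])
36 → new pile 3 (tops now [10, 31, 36])
21 → pile 2 (tops now [10, 21, 36])
16 → pile 2 (tops now [10, 16, 36])
8 → pile 1 (tops now [8, 16, 36])
4 → pile 1 (tops now [4, 16, 36])
12 → pile 2 (tops now [4, 12, 36])
11 → pile 2 (tops now [4, 11, 36])
15 → pile 3 (tops now [4, 11, 15])
Three piles.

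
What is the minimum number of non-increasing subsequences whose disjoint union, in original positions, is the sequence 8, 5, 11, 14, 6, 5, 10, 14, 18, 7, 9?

Place each on the leftmost legal pile:
8 → new pile 1 (tops now [8])
5 → pile 1 (tops now [5])
11 → new pile 2 (tops now [5, 11])
14 → new pile 3 (tops now [5, 11, 14])
6 → pile 2 (tops now [5, 6, 14])
5 → pile 1 (tops now [5, 6, 14])
10 → pile 3 (tops now [5, 6, 10])
14 → new pile 4 (tops now [5, 6, 10, 14])
18 → new pile 5 (tops now [5, 6, 10, 14, 18])
7 → pile 3 (tops now [5, 6, 7, 14, 18])
9 → pile 4 (tops now [5, 6, 7, 9, 18])
Five piles.

5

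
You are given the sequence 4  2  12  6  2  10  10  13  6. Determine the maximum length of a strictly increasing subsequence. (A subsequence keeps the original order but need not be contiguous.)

4

Track the smallest tail for each achievable length (strict):
4 → extends → [4]
2 → replaces 4 → [2]
12 → extends → [2, 12]
6 → replaces 12 → [2, 6]
2 → already a tail → [2, 6]
10 → extends → [2, 6, 10]
10 → already a tail → [2, 6, 10]
13 → extends → [2, 6, 10, 13]
6 → already a tail → [2, 6, 10, 13]
Four tails, so the longest strictly increasing subsequence has length 4 (e.g. 4, 6, 10, 13).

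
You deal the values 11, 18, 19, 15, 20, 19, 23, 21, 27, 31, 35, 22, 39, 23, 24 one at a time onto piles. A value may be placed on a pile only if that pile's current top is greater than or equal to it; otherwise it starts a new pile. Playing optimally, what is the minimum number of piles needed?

9

Place each on the leftmost legal pile:
11 → new pile 1 (tops now [11])
18 → new pile 2 (tops now [11, 18])
19 → new pile 3 (tops now [11, 18, 19])
15 → pile 2 (tops now [11, 15, 19])
20 → new pile 4 (tops now [11, 15, 19, 20])
19 → pile 3 (tops now [11, 15, 19, 20])
23 → new pile 5 (tops now [11, 15, 19, 20, 23])
21 → pile 5 (tops now [11, 15, 19, 20, 21])
27 → new pile 6 (tops now [11, 15, 19, 20, 21, 27])
31 → new pile 7 (tops now [11, 15, 19, 20, 21, 27, 31])
35 → new pile 8 (tops now [11, 15, 19, 20, 21, 27, 31, 35])
22 → pile 6 (tops now [11, 15, 19, 20, 21, 22, 31, 35])
39 → new pile 9 (tops now [11, 15, 19, 20, 21, 22, 31, 35, 39])
23 → pile 7 (tops now [11, 15, 19, 20, 21, 22, 23, 35, 39])
24 → pile 8 (tops now [11, 15, 19, 20, 21, 22, 23, 24, 39])
Nine piles.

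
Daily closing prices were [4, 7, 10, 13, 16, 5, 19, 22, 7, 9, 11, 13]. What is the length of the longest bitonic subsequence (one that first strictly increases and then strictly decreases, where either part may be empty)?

inc[i] = longest strictly increasing subsequence ending at i; dec[i] = longest strictly decreasing subsequence starting at i:
i:      1  2  3  4  5  6  7  8  9 10 11 12
a[i]:   4  7 10 13 16  5 19 22  7  9 11 13
inc:    1  2  3  4  5  2  6  7  3  4  5  6
dec:    1  2  2  2  2  1  2  2  1  1  1  1
Best peak at i=8 (value 22): inc=7, dec=2, length 7+2−1 = 8.

8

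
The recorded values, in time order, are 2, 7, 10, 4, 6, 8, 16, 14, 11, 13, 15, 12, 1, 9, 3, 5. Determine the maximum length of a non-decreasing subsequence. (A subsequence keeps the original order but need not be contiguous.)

7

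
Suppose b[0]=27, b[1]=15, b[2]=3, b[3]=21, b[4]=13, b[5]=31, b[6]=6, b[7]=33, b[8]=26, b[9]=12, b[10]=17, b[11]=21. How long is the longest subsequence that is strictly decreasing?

Let dp[i] be the longest strictly decreasing subsequence ending at i:
i:      0  1  2  3  4  5  6  7  8  9 10 11
b[i]:  27 15  3 21 13 31  6 33 26 12 17 21
dp:     1  2  3  2  3  1  4  1  2  4  3  3
Maximum is 4.

4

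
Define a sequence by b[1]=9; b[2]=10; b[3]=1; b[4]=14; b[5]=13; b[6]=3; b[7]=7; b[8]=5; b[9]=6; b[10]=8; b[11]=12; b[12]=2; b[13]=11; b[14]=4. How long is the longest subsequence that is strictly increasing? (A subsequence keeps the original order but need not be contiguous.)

6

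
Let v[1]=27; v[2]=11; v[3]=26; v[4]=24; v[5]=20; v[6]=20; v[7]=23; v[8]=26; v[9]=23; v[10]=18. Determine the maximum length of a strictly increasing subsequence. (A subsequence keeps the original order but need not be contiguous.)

Track the smallest tail for each achievable length (strict):
27 → extends → [27]
11 → replaces 27 → [11]
26 → extends → [11, 26]
24 → replaces 26 → [11, 24]
20 → replaces 24 → [11, 20]
20 → already a tail → [11, 20]
23 → extends → [11, 20, 23]
26 → extends → [11, 20, 23, 26]
23 → already a tail → [11, 20, 23, 26]
18 → replaces 20 → [11, 18, 23, 26]
Four tails, so the longest strictly increasing subsequence has length 4 (e.g. 11, 20, 23, 26).

4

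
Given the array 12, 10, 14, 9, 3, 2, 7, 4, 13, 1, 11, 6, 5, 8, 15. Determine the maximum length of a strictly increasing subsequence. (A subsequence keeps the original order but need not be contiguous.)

Track the smallest tail for each achievable length (strict):
12 → extends → [12]
10 → replaces 12 → [10]
14 → extends → [10, 14]
9 → replaces 10 → [9, 14]
3 → replaces 9 → [3, 14]
2 → replaces 3 → [2, 14]
7 → replaces 14 → [2, 7]
4 → replaces 7 → [2, 4]
13 → extends → [2, 4, 13]
1 → replaces 2 → [1, 4, 13]
11 → replaces 13 → [1, 4, 11]
6 → replaces 11 → [1, 4, 6]
5 → replaces 6 → [1, 4, 5]
8 → extends → [1, 4, 5, 8]
15 → extends → [1, 4, 5, 8, 15]
Five tails, so the longest strictly increasing subsequence has length 5 (e.g. 3, 4, 6, 8, 15).

5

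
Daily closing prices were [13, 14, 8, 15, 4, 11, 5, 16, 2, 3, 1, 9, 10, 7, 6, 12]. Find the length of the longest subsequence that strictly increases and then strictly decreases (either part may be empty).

inc[i] = longest strictly increasing subsequence ending at i; dec[i] = longest strictly decreasing subsequence starting at i:
i:      1  2  3  4  5  6  7  8  9 10 11 12 13 14 15 16
a[i]:  13 14  8 15  4 11  5 16  2  3  1  9 10  7  6 12
inc:    1  2  1  3  1  2  2  4  1  2  1  3  4  3  3  5
dec:    5  5  4  5  3  4  3  4  2  2  1  3  3  2  1  1
Best peak at i=4 (value 15): inc=3, dec=5, length 3+5−1 = 7.

7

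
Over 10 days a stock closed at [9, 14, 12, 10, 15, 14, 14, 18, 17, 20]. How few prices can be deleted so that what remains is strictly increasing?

5

Fewest deletions = n − (longest strictly increasing subsequence).
Patience tails:
9 → extends → [9]
14 → extends → [9, 14]
12 → replaces 14 → [9, 12]
10 → replaces 12 → [9, 10]
15 → extends → [9, 10, 15]
14 → replaces 15 → [9, 10, 14]
14 → already a tail → [9, 10, 14]
18 → extends → [9, 10, 14, 18]
17 → replaces 18 → [9, 10, 14, 17]
20 → extends → [9, 10, 14, 17, 20]
Longest strictly increasing subsequence has length 5, so deletions = 10 − 5 = 5.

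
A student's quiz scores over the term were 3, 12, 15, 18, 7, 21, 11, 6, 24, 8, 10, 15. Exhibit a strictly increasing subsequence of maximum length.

Patience tails give the LIS length; then backtrack through the dp parents:
3 → extends → [3]
12 → extends → [3, 12]
15 → extends → [3, 12, 15]
18 → extends → [3, 12, 15, 18]
7 → replaces 12 → [3, 7, 15, 18]
21 → extends → [3, 7, 15, 18, 21]
11 → replaces 15 → [3, 7, 11, 18, 21]
6 → replaces 7 → [3, 6, 11, 18, 21]
24 → extends → [3, 6, 11, 18, 21, 24]
8 → replaces 11 → [3, 6, 8, 18, 21, 24]
10 → replaces 18 → [3, 6, 8, 10, 21, 24]
15 → replaces 21 → [3, 6, 8, 10, 15, 24]
Length 6; one witness is 3, 12, 15, 18, 21, 24.

3, 12, 15, 18, 21, 24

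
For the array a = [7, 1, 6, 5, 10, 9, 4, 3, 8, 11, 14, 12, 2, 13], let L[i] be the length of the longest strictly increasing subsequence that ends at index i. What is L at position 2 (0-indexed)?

2

dp[i] = 1 + max{dp[j] : j<i, a[j]<a[i]} (or 1 if no such j):
i:      0  1  2  3  4  5  6  7  8  9 10 11 12 13
a[i]:   7  1  6  5 10  9  4  3  8 11 14 12  2 13
dp:     1  1  2  2  3  3  2  2  3  4  5  5  2  6
At index 2 the value is 2.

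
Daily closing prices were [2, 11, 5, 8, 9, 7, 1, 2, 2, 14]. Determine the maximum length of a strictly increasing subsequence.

5

Track the smallest tail for each achievable length (strict):
2 → extends → [2]
11 → extends → [2, 11]
5 → replaces 11 → [2, 5]
8 → extends → [2, 5, 8]
9 → extends → [2, 5, 8, 9]
7 → replaces 8 → [2, 5, 7, 9]
1 → replaces 2 → [1, 5, 7, 9]
2 → replaces 5 → [1, 2, 7, 9]
2 → already a tail → [1, 2, 7, 9]
14 → extends → [1, 2, 7, 9, 14]
Five tails, so the longest strictly increasing subsequence has length 5 (e.g. 2, 5, 8, 9, 14).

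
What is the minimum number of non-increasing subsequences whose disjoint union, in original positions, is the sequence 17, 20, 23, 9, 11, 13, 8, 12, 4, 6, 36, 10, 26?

Place each on the leftmost legal pile:
17 → new pile 1 (tops now [17])
20 → new pile 2 (tops now [17, 20])
23 → new pile 3 (tops now [17, 20, 23])
9 → pile 1 (tops now [9, 20, 23])
11 → pile 2 (tops now [9, 11, 23])
13 → pile 3 (tops now [9, 11, 13])
8 → pile 1 (tops now [8, 11, 13])
12 → pile 3 (tops now [8, 11, 12])
4 → pile 1 (tops now [4, 11, 12])
6 → pile 2 (tops now [4, 6, 12])
36 → new pile 4 (tops now [4, 6, 12, 36])
10 → pile 3 (tops now [4, 6, 10, 36])
26 → pile 4 (tops now [4, 6, 10, 26])
Four piles.

4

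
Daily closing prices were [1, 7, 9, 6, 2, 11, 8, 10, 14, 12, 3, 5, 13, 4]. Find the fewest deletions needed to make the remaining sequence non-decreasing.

8

Fewest deletions = n − (longest non-decreasing subsequence).
Patience tails:
1 → extends → [1]
7 → extends → [1, 7]
9 → extends → [1, 7, 9]
6 → replaces 7 → [1, 6, 9]
2 → replaces 6 → [1, 2, 9]
11 → extends → [1, 2, 9, 11]
8 → replaces 9 → [1, 2, 8, 11]
10 → replaces 11 → [1, 2, 8, 10]
14 → extends → [1, 2, 8, 10, 14]
12 → replaces 14 → [1, 2, 8, 10, 12]
3 → replaces 8 → [1, 2, 3, 10, 12]
5 → replaces 10 → [1, 2, 3, 5, 12]
13 → extends → [1, 2, 3, 5, 12, 13]
4 → replaces 5 → [1, 2, 3, 4, 12, 13]
Longest non-decreasing subsequence has length 6, so deletions = 14 − 6 = 8.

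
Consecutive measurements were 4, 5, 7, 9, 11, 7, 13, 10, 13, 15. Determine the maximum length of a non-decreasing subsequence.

Track the smallest tail for each achievable length (allowing ties):
4 → extends → [4]
5 → extends → [4, 5]
7 → extends → [4, 5, 7]
9 → extends → [4, 5, 7, 9]
11 → extends → [4, 5, 7, 9, 11]
7 → replaces 9 → [4, 5, 7, 7, 11]
13 → extends → [4, 5, 7, 7, 11, 13]
10 → replaces 11 → [4, 5, 7, 7, 10, 13]
13 → extends → [4, 5, 7, 7, 10, 13, 13]
15 → extends → [4, 5, 7, 7, 10, 13, 13, 15]
Eight tails, so the longest non-decreasing subsequence has length 8 (e.g. 4, 5, 7, 9, 11, 13, 13, 15).

8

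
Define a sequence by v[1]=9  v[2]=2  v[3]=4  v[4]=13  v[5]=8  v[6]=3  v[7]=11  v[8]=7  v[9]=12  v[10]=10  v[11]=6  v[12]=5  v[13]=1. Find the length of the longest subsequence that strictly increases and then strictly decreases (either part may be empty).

9

inc[i] = longest strictly increasing subsequence ending at i; dec[i] = longest strictly decreasing subsequence starting at i:
i:      1  2  3  4  5  6  7  8  9 10 11 12 13
v[i]:   9  2  4 13  8  3 11  7 12 10  6  5  1
inc:    1  1  2  3  3  2  4  3  5  4  3  3  1
dec:    6  2  3  6  5  2  5  4  5  4  3  2  1
Best peak at i=9 (value 12): inc=5, dec=5, length 5+5−1 = 9.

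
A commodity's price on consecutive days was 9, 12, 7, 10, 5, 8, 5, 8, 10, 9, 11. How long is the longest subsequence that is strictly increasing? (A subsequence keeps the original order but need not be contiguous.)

Let dp[i] be the length of the longest such subsequence ending at index i:
i:      1  2  3  4  5  6  7  8  9 10 11
a[i]:   9 12  7 10  5  8  5  8 10  9 11
dp:     1  2  1  2  1  2  1  2  3  3  4
Maximum dp value is 4.

4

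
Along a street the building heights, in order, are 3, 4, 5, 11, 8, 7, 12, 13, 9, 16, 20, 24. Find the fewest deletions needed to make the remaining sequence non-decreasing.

3

Fewest deletions = n − (longest non-decreasing subsequence).
i:      1  2  3  4  5  6  7  8  9 10 11 12
a[i]:   3  4  5 11  8  7 12 13  9 16 20 24
dp:     1  2  3  4  4  4  5  6  5  7  8  9
max dp = 9, so deletions = 12 − 9 = 3.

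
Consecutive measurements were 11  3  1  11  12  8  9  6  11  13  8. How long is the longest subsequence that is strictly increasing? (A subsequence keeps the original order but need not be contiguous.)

Let dp[i] be the length of the longest such subsequence ending at index i:
i:      1  2  3  4  5  6  7  8  9 10 11
a[i]:  11  3  1 11 12  8  9  6 11 13  8
dp:     1  1  1  2  3  2  3  2  4  5  3
Maximum dp value is 5.

5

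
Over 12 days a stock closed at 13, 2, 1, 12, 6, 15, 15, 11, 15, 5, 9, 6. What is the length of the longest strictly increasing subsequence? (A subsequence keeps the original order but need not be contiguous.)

Let dp[i] be the length of the longest such subsequence ending at index i:
i:      1  2  3  4  5  6  7  8  9 10 11 12
a[i]:  13  2  1 12  6 15 15 11 15  5  9  6
dp:     1  1  1  2  2  3  3  3  4  2  3  3
Maximum dp value is 4.

4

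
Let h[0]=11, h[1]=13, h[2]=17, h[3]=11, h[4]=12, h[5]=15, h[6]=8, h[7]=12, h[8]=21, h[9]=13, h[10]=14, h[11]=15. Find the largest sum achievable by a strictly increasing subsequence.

Let S[i] be the best sum of a strictly increasing subsequence ending at i:
i:      0  1  2  3  4  5  6  7  8  9 10 11
h[i]:  11 13 17 11 12 15  8 12 21 13 14 15
S:     11 24 41 11 23 39  8 23 62 36 50 65
Maximum is 65 (e.g. 11 + 12 + 13 + 14 + 15).

65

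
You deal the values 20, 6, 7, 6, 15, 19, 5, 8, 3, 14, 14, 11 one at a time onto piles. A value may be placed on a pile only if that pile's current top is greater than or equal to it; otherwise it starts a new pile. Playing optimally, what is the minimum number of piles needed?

4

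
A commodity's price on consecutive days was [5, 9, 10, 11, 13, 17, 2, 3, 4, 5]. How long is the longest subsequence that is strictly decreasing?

2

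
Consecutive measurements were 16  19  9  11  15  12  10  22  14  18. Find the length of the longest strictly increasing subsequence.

Let dp[i] be the length of the longest such subsequence ending at index i:
i:      1  2  3  4  5  6  7  8  9 10
a[i]:  16 19  9 11 15 12 10 22 14 18
dp:     1  2  1  2  3  3  2  4  4  5
Maximum dp value is 5.

5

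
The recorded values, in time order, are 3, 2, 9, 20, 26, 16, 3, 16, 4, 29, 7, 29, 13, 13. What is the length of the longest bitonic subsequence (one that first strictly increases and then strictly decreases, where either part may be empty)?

6

inc[i] = longest strictly increasing subsequence ending at i; dec[i] = longest strictly decreasing subsequence starting at i:
i:      1  2  3  4  5  6  7  8  9 10 11 12 13 14
a[i]:   3  2  9 20 26 16  3 16  4 29  7 29 13 13
inc:    1  1  2  3  4  3  2  3  3  5  4  5  5  5
dec:    2  1  2  3  3  2  1  2  1  2  1  2  1  1
Best peak at i=5 (value 26): inc=4, dec=3, length 4+3−1 = 6.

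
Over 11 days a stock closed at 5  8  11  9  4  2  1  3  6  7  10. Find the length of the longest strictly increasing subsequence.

5

Track the smallest tail for each achievable length (strict):
5 → extends → [5]
8 → extends → [5, 8]
11 → extends → [5, 8, 11]
9 → replaces 11 → [5, 8, 9]
4 → replaces 5 → [4, 8, 9]
2 → replaces 4 → [2, 8, 9]
1 → replaces 2 → [1, 8, 9]
3 → replaces 8 → [1, 3, 9]
6 → replaces 9 → [1, 3, 6]
7 → extends → [1, 3, 6, 7]
10 → extends → [1, 3, 6, 7, 10]
Five tails, so the longest strictly increasing subsequence has length 5 (e.g. 2, 3, 6, 7, 10).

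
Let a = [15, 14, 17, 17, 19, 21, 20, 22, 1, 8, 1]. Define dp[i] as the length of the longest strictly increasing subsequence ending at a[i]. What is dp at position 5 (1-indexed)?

3

dp[i] = 1 + max{dp[j] : j<i, a[j]<a[i]} (or 1 if no such j):
i:      1  2  3  4  5  6  7  8  9 10 11
a[i]:  15 14 17 17 19 21 20 22  1  8  1
dp:     1  1  2  2  3  4  4  5  1  2  1
At index 5 the value is 3.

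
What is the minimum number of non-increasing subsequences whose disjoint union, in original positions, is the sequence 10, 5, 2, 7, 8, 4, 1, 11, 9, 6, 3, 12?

5

Place each on the leftmost legal pile:
10 → new pile 1 (tops now [10])
5 → pile 1 (tops now [5])
2 → pile 1 (tops now [2])
7 → new pile 2 (tops now [2, 7])
8 → new pile 3 (tops now [2, 7, 8])
4 → pile 2 (tops now [2, 4, 8])
1 → pile 1 (tops now [1, 4, 8])
11 → new pile 4 (tops now [1, 4, 8, 11])
9 → pile 4 (tops now [1, 4, 8, 9])
6 → pile 3 (tops now [1, 4, 6, 9])
3 → pile 2 (tops now [1, 3, 6, 9])
12 → new pile 5 (tops now [1, 3, 6, 9, 12])
Five piles.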